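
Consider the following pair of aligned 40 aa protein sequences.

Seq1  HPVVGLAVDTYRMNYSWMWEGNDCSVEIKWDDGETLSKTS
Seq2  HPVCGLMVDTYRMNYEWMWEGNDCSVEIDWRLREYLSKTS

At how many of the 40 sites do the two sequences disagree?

8

Mismatches occur at site 4 (V→C), site 7 (A→M), site 16 (S→E), site 29 (K→D), site 31 (D→R), site 32 (D→L), site 33 (G→R), site 35 (T→Y).
That gives 8 mismatches out of 40 aligned sites, so the Hamming distance is 8.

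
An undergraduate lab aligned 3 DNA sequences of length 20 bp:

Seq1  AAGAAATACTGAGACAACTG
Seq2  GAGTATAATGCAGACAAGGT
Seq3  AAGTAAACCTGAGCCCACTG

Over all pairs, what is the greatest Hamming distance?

Pairwise Hamming distances:
  Seq1 vs Seq2: 10
  Seq1 vs Seq3: 5
  Seq2 vs Seq3: 11
The largest is 11, between Seq2 and Seq3.

11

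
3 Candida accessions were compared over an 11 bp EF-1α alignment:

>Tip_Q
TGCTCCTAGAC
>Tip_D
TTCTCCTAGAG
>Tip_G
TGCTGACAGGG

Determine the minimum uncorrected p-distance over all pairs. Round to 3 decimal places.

0.182

Pairwise Hamming distances:
  Tip_Q vs Tip_D: 2
  Tip_Q vs Tip_G: 5
  Tip_D vs Tip_G: 5
The smallest is 2 mismatches, between Tip_Q and Tip_D; p = 2/11 = 0.182.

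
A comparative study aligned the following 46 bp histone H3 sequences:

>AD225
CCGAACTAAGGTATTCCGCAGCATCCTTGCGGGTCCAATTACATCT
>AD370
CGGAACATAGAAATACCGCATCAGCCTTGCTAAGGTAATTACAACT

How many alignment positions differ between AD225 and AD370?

The sequences differ at positions 2 (C/G), 7 (T/A), 8 (A/T), 11 (G/A), 12 (T/A), 15 (T/A), 21 (G/T), 24 (T/G), 31 (G/T), 32 (G/A), 33 (G/A), 34 (T/G), 35 (C/G), 36 (C/T), 44 (T/A).
That gives 15 mismatches out of 46 aligned sites, so the Hamming distance is 15.

15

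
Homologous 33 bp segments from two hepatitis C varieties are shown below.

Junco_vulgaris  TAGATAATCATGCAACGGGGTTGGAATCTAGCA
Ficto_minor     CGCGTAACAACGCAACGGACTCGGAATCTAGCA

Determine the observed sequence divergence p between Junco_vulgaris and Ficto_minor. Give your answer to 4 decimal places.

0.3030

The sequences differ at positions 1 (T/C), 2 (A/G), 3 (G/C), 4 (A/G), 8 (T/C), 9 (C/A), 11 (T/C), 19 (G/A), 20 (G/C), 22 (T/C).
There are 10 differences over 33 sites, so p = 10/33 = 0.3030.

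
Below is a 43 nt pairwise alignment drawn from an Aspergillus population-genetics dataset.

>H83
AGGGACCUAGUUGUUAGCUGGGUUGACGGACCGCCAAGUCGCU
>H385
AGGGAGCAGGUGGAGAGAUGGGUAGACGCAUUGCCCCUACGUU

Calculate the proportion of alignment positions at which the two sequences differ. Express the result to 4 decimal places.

0.3721

Differing sites — 6:C/G; 8:U/A; 9:A/G; 12:U/G; 14:U/A; 15:U/G; 18:C/A; 24:U/A; 29:G/C; 31:C/U; 32:C/U; 36:A/C; 37:A/C; 38:G/U; 39:U/A; 42:C/U.
There are 16 differences over 43 sites, so p = 16/43 = 0.3721.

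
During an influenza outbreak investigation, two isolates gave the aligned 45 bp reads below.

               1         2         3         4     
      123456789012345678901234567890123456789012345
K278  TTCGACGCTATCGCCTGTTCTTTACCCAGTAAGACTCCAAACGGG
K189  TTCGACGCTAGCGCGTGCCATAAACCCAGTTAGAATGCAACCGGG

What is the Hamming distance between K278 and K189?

Differing sites — 11:T/G; 15:C/G; 18:T/C; 19:T/C; 20:C/A; 22:T/A; 23:T/A; 31:A/T; 35:C/A; 37:C/G; 41:A/C.
That gives 11 mismatches out of 45 aligned sites, so the Hamming distance is 11.

11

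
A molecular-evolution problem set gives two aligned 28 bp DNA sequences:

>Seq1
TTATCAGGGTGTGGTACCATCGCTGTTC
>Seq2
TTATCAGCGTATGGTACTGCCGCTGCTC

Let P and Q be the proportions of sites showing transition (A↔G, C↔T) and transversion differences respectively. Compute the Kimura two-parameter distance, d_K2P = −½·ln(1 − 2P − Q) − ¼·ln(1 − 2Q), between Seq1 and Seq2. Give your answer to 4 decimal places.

The sequences differ at positions 8 (G/C, transversion), 11 (G/A, transition), 18 (C/T, transition), 19 (A/G, transition), 20 (T/C, transition), 26 (T/C, transition).
Of the 6 differences, 5 transitions and 1 transversion over 28 sites: P = 5/28 = 0.178571, Q = 1/28 = 0.035714.
d = −0.5·ln(0.607144) − 0.25·ln(0.928572) = −0.5·(-0.498989) − 0.25·(-0.074107) = 0.2680.

0.2680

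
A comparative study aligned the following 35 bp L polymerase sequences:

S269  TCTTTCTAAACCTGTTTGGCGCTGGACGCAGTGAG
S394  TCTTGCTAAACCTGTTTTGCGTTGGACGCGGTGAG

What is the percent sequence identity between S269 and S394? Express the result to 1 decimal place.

88.6%

Mismatches occur at site 5 (T/G), site 18 (G/T), site 22 (C/T), site 30 (A/G).
31 of the 35 sites match, so the percent identity is 31/35 × 100 = 88.6%.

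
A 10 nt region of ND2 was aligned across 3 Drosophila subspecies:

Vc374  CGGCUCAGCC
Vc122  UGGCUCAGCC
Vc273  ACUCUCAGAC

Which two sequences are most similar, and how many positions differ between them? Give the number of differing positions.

1

Pairwise Hamming distances:
  Vc374 vs Vc122: 1
  Vc374 vs Vc273: 4
  Vc122 vs Vc273: 4
The smallest is 1, between Vc374 and Vc122.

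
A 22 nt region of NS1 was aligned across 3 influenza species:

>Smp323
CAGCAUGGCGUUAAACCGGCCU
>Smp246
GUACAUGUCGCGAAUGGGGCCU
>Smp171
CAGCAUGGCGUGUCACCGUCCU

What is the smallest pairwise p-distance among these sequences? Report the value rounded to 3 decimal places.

0.182

Pairwise Hamming distances:
  Smp323 vs Smp246: 9
  Smp323 vs Smp171: 4
  Smp246 vs Smp171: 11
The smallest is 4 mismatches, between Smp323 and Smp171; p = 4/22 = 0.182.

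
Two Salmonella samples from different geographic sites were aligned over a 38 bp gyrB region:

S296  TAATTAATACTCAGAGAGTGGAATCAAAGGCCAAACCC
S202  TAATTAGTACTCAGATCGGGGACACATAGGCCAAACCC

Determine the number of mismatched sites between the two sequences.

The sequences differ at positions 7 (A/G), 16 (G/T), 17 (A/C), 19 (T/G), 23 (A/C), 24 (T/A), 27 (A/T).
That gives 7 mismatches out of 38 aligned sites, so the Hamming distance is 7.

7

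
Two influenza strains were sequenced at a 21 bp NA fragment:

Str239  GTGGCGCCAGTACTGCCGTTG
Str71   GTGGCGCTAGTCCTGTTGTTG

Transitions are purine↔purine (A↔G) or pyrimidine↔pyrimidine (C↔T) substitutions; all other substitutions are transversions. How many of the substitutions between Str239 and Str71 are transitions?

3

Differing sites — 8:C/T (Ti); 12:A/C (Tv); 16:C/T (Ti); 17:C/T (Ti).
Of the 4 differences, 3 transitions and 1 transversion, so the answer is 3.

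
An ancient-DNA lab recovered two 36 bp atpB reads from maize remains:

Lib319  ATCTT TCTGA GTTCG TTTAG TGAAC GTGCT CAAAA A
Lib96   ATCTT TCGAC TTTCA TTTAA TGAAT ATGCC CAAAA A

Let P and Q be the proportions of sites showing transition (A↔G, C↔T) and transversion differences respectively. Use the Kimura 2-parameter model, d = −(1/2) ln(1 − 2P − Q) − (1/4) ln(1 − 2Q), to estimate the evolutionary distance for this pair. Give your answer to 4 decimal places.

0.3151

The sequences differ at positions 8 (T/G, transversion), 9 (G/A, transition), 10 (A/C, transversion), 11 (G/T, transversion), 15 (G/A, transition), 20 (G/A, transition), 25 (C/T, transition), 26 (G/A, transition), 30 (T/C, transition).
Of the 9 differences, 6 transitions and 3 transversions over 36 sites: P = 6/36 = 0.166667, Q = 3/36 = 0.083333.
d = −0.5·ln(0.583333) − 0.25·ln(0.833334) = −0.5·(-0.538997) − 0.25·(-0.182321) = 0.3151.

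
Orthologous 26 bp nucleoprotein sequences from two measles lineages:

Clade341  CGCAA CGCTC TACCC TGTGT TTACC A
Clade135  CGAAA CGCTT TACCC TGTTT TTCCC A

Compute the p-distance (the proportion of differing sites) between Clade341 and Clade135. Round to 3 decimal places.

0.154

The sequences differ at positions 3 (C/A), 10 (C/T), 19 (G/T), 23 (A/C).
There are 4 differences over 26 sites, so p = 4/26 = 0.154.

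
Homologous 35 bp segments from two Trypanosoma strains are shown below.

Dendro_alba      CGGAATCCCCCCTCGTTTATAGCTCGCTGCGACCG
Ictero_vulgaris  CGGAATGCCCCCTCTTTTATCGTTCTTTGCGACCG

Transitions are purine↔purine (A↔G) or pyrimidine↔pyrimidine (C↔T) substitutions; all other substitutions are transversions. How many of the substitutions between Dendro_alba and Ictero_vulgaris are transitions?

The sequences differ at positions 7 (C/G, transversion), 15 (G/T, transversion), 21 (A/C, transversion), 23 (C/T, transition), 26 (G/T, transversion), 27 (C/T, transition).
Of the 6 differences, 2 transitions and 4 transversions, so the answer is 2.

2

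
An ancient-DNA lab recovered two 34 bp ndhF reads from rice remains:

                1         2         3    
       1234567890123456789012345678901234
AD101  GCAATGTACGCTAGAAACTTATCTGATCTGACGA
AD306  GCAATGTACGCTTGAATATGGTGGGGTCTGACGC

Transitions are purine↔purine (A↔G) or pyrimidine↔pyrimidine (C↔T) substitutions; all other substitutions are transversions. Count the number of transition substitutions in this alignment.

2

Mismatches occur at site 13 (A→T, transversion), site 17 (A→T, transversion), site 18 (C→A, transversion), site 20 (T→G, transversion), site 21 (A→G, transition), site 23 (C→G, transversion), site 24 (T→G, transversion), site 26 (A→G, transition), site 34 (A→C, transversion).
Of the 9 differences, 2 transitions and 7 transversions, so the answer is 2.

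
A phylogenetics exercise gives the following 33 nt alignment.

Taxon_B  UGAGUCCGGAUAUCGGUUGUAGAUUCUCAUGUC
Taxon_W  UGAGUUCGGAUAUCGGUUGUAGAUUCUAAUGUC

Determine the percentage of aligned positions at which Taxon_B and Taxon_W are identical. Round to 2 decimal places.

93.94%

Mismatches occur at site 6 (C→U), site 28 (C→A).
31 of the 33 sites match, so the percent identity is 31/33 × 100 = 93.94%.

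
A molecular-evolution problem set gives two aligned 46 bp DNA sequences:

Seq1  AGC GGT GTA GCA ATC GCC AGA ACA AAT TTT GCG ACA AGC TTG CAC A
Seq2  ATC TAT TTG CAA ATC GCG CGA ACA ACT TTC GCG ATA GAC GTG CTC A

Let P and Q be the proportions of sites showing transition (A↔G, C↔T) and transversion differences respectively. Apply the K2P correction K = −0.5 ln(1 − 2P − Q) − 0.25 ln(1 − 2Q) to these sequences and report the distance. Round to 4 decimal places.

0.4679

The sequences differ at positions 2 (G/T, transversion), 4 (G/T, transversion), 5 (G/A, transition), 7 (G/T, transversion), 9 (A/G, transition), 10 (G/C, transversion), 11 (C/A, transversion), 18 (C/G, transversion), 19 (A/C, transversion), 26 (A/C, transversion), 30 (T/C, transition), 35 (C/T, transition), 37 (A/G, transition), 38 (G/A, transition), 40 (T/G, transversion), 44 (A/T, transversion).
Of the 16 differences, 6 transitions and 10 transversions over 46 sites: P = 6/46 = 0.130435, Q = 10/46 = 0.217391.
d = −0.5·ln(0.521739) − 0.25·ln(0.565218) = −0.5·(-0.650588) − 0.25·(-0.570544) = 0.4679.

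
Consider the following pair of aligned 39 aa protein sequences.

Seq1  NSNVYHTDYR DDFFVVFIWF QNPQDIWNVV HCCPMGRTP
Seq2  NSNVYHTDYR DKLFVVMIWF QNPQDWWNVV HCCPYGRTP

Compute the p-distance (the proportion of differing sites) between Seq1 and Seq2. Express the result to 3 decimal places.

The sequences differ at positions 12 (D/K), 13 (F/L), 17 (F/M), 26 (I/W), 35 (M/Y).
There are 5 differences over 39 sites, so p = 5/39 = 0.128.

0.128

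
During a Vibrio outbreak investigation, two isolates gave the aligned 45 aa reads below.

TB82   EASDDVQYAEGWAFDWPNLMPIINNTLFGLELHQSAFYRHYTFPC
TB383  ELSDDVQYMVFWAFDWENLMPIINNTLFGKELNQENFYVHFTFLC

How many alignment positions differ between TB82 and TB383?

Differing sites — 2:A/L; 9:A/M; 10:E/V; 11:G/F; 17:P/E; 30:L/K; 33:H/N; 35:S/E; 36:A/N; 39:R/V; 41:Y/F; 44:P/L.
That gives 12 mismatches out of 45 aligned sites, so the Hamming distance is 12.

12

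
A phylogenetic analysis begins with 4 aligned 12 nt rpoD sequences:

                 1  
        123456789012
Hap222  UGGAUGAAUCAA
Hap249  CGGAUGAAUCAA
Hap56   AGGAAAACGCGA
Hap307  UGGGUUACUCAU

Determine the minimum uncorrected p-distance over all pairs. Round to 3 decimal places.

Pairwise Hamming distances:
  Hap222 vs Hap249: 1
  Hap222 vs Hap56: 6
  Hap222 vs Hap307: 4
  Hap249 vs Hap56: 6
  Hap249 vs Hap307: 5
  Hap56 vs Hap307: 7
The smallest is 1 mismatch, between Hap222 and Hap249; p = 1/12 = 0.083.

0.083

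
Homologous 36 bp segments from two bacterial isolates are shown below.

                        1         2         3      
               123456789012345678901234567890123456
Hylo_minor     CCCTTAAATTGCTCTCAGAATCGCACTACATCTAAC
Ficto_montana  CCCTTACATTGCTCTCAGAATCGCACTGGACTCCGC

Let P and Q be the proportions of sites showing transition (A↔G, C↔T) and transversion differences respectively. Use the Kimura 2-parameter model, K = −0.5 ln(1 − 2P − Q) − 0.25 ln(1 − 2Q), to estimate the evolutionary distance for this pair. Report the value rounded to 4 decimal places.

Mismatches occur at site 7 (A/C, transversion), site 28 (A/G, transition), site 29 (C/G, transversion), site 31 (T/C, transition), site 32 (C/T, transition), site 33 (T/C, transition), site 34 (A/C, transversion), site 35 (A/G, transition).
Of the 8 differences, 5 transitions and 3 transversions over 36 sites: P = 5/36 = 0.138889, Q = 3/36 = 0.083333.
d = −0.5·ln(0.638889) − 0.25·ln(0.833334) = −0.5·(-0.448025) − 0.25·(-0.182321) = 0.2696.

0.2696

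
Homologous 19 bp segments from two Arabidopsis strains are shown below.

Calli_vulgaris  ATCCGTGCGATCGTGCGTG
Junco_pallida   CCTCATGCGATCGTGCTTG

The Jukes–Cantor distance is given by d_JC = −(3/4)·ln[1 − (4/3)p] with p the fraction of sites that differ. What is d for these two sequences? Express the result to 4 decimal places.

0.3241

The sequences differ at positions 1 (A/C), 2 (T/C), 3 (C/T), 5 (G/A), 17 (G/T).
p = 5/19 = 0.263158.
d = −0.75 · ln(1 − (4/3)·0.263158) = −0.75 · ln(0.649123) = −0.75 · (-0.432133) = 0.3241.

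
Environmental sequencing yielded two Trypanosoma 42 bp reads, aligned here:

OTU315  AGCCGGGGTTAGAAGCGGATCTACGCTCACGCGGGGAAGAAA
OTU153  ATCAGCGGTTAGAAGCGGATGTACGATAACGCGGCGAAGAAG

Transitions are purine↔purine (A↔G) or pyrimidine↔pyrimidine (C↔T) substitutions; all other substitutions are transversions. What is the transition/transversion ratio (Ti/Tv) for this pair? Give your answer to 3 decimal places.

Mismatches occur at site 2 (G↔T, transversion), site 4 (C↔A, transversion), site 6 (G↔C, transversion), site 21 (C↔G, transversion), site 26 (C↔A, transversion), site 28 (C↔A, transversion), site 35 (G↔C, transversion), site 42 (A↔G, transition).
Of the 8 differences, 1 transition and 7 transversions, so Ti/Tv = 1/7 = 0.143.

0.143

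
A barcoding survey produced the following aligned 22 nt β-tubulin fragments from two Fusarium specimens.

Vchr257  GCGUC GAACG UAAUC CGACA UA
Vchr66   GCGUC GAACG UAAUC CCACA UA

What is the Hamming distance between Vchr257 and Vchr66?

The sequences differ at position 17 (G/C).
That gives 1 mismatch out of 22 aligned sites, so the Hamming distance is 1.

1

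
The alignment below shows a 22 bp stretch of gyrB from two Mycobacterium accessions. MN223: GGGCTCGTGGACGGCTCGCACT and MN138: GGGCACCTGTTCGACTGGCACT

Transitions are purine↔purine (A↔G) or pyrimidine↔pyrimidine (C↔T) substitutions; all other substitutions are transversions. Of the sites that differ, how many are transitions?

1

The sequences differ at positions 5 (T/A, transversion), 7 (G/C, transversion), 10 (G/T, transversion), 11 (A/T, transversion), 14 (G/A, transition), 17 (C/G, transversion).
Of the 6 differences, 1 transition and 5 transversions, so the answer is 1.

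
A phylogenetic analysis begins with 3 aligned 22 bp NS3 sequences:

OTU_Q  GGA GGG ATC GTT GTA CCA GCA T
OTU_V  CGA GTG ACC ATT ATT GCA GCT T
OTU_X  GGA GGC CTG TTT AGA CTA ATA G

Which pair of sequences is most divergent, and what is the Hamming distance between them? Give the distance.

Pairwise Hamming distances:
  OTU_Q vs OTU_V: 8
  OTU_Q vs OTU_X: 10
  OTU_V vs OTU_X: 15
The largest is 15, between OTU_V and OTU_X.

15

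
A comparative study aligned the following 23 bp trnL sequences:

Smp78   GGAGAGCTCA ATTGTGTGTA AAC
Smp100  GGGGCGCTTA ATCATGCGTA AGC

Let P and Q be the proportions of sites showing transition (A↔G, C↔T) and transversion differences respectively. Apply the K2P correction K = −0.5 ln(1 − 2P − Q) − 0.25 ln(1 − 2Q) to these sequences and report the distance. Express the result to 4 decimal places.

0.4392

The sequences differ at positions 3 (A/G, transition), 5 (A/C, transversion), 9 (C/T, transition), 13 (T/C, transition), 14 (G/A, transition), 17 (T/C, transition), 22 (A/G, transition).
Of the 7 differences, 6 transitions and 1 transversion over 23 sites: P = 6/23 = 0.260870, Q = 1/23 = 0.043478.
d = −0.5·ln(0.434782) − 0.25·ln(0.913044) = −0.5·(-0.832911) − 0.25·(-0.090971) = 0.4392.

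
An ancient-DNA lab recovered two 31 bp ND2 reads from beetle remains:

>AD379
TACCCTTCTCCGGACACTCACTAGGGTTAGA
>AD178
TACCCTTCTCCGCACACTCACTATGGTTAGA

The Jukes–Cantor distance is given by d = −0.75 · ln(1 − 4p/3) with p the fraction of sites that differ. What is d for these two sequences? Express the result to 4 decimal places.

The sequences differ at positions 13 (G/C), 24 (G/T).
p = 2/31 = 0.064516.
d = −0.75 · ln(1 − (4/3)·0.064516) = −0.75 · ln(0.913979) = −0.75 · (-0.089948) = 0.0675.

0.0675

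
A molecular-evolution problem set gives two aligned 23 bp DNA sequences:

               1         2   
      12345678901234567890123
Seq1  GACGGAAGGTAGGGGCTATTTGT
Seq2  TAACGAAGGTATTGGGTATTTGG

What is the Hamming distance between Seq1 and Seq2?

Differing sites — 1:G/T; 3:C/A; 4:G/C; 12:G/T; 13:G/T; 16:C/G; 23:T/G.
That gives 7 mismatches out of 23 aligned sites, so the Hamming distance is 7.

7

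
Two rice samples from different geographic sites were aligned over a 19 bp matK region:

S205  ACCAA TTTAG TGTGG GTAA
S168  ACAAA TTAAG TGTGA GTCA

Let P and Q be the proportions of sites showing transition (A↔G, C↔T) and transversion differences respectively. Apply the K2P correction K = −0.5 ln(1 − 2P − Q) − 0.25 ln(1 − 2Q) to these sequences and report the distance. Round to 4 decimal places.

The sequences differ at positions 3 (C/A, transversion), 8 (T/A, transversion), 15 (G/A, transition), 18 (A/C, transversion).
Of the 4 differences, 1 transition and 3 transversions over 19 sites: P = 1/19 = 0.052632, Q = 3/19 = 0.157895.
d = −0.5·ln(0.736841) − 0.25·ln(0.684210) = −0.5·(-0.305383) − 0.25·(-0.379490) = 0.2476.

0.2476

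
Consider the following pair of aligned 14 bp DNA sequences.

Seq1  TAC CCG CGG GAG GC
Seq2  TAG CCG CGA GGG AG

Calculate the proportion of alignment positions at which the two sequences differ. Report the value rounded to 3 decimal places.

0.357

The sequences differ at positions 3 (C/G), 9 (G/A), 11 (A/G), 13 (G/A), 14 (C/G).
There are 5 differences over 14 sites, so p = 5/14 = 0.357.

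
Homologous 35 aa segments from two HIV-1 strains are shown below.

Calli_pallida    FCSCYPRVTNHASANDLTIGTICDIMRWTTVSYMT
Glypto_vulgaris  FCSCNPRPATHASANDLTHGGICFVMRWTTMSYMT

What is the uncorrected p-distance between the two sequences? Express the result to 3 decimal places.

0.257

Mismatches occur at site 5 (Y↔N), site 8 (V↔P), site 9 (T↔A), site 10 (N↔T), site 19 (I↔H), site 21 (T↔G), site 24 (D↔F), site 25 (I↔V), site 31 (V↔M).
There are 9 differences over 35 sites, so p = 9/35 = 0.257.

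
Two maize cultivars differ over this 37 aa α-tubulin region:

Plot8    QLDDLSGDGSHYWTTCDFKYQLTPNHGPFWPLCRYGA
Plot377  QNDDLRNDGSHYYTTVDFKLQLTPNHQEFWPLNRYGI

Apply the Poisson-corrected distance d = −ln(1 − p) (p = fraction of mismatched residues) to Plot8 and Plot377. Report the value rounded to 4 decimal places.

0.3151

Mismatches occur at site 2 (L→N), site 6 (S→R), site 7 (G→N), site 13 (W→Y), site 16 (C→V), site 20 (Y→L), site 27 (G→Q), site 28 (P→E), site 33 (C→N), site 37 (A→I).
p = 10/37 = 0.270270.
d = −ln(1 − 0.270270) = −ln(0.729730) = 0.3151.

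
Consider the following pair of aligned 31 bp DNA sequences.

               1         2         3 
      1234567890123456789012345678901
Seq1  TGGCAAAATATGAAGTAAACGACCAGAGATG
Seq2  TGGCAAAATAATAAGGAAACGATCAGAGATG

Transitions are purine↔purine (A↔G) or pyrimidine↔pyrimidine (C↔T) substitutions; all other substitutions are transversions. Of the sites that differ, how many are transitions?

1

The sequences differ at positions 11 (T/A, transversion), 12 (G/T, transversion), 16 (T/G, transversion), 23 (C/T, transition).
Of the 4 differences, 1 transition and 3 transversions, so the answer is 1.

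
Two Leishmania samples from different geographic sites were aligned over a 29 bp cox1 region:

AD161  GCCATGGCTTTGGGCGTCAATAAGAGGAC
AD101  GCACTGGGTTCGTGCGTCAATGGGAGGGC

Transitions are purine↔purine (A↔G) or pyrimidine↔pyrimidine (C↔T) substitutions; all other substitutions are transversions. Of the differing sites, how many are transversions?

4

The sequences differ at positions 3 (C/A, transversion), 4 (A/C, transversion), 8 (C/G, transversion), 11 (T/C, transition), 13 (G/T, transversion), 22 (A/G, transition), 23 (A/G, transition), 28 (A/G, transition).
Of the 8 differences, 4 transitions and 4 transversions, so the answer is 4.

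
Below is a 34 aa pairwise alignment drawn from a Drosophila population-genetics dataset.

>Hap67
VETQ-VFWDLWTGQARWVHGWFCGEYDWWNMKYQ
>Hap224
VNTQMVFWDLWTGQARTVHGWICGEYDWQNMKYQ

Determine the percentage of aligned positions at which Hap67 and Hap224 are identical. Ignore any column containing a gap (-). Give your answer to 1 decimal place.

Excluding the 1 gap column leaves 33 comparable sites.
Mismatches occur at site 2 (E→N), site 17 (W→T), site 22 (F→I), site 29 (W→Q).
29 of the 33 comparable sites match, so the percent identity is 29/33 × 100 = 87.9%.

87.9%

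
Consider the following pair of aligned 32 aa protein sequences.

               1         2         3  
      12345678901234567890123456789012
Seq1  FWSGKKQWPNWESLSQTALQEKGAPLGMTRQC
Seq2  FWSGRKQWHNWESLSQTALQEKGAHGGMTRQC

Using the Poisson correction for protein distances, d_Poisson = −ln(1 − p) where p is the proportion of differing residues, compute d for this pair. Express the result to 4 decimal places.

0.1335

Mismatches occur at site 5 (K/R), site 9 (P/H), site 25 (P/H), site 26 (L/G).
p = 4/32 = 0.125000.
d = −ln(1 − 0.125000) = −ln(0.875000) = 0.1335.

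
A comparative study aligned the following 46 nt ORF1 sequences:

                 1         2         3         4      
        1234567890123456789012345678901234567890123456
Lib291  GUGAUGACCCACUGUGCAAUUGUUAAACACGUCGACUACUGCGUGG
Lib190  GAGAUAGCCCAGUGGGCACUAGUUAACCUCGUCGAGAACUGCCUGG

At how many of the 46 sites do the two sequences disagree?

The sequences differ at positions 2 (U/A), 6 (G/A), 7 (A/G), 12 (C/G), 15 (U/G), 19 (A/C), 21 (U/A), 27 (A/C), 29 (A/U), 36 (C/G), 37 (U/A), 43 (G/C).
That gives 12 mismatches out of 46 aligned sites, so the Hamming distance is 12.

12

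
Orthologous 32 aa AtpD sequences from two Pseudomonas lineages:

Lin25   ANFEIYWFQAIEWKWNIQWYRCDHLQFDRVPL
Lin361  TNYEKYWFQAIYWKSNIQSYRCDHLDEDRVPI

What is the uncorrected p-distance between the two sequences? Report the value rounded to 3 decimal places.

The sequences differ at positions 1 (A/T), 3 (F/Y), 5 (I/K), 12 (E/Y), 15 (W/S), 19 (W/S), 26 (Q/D), 27 (F/E), 32 (L/I).
There are 9 differences over 32 sites, so p = 9/32 = 0.281.

0.281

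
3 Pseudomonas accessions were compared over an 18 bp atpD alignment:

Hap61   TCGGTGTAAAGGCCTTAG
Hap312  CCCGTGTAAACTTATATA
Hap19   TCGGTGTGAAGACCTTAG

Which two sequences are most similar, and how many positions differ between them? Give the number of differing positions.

Pairwise Hamming distances:
  Hap61 vs Hap312: 9
  Hap61 vs Hap19: 2
  Hap312 vs Hap19: 10
The smallest is 2, between Hap61 and Hap19.

2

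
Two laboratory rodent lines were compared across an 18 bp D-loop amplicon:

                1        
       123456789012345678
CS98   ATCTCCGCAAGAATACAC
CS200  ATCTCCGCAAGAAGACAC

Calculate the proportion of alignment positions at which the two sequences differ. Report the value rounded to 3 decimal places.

0.056

The sequences differ at position 14 (T/G).
There are 1 differences over 18 sites, so p = 1/18 = 0.056.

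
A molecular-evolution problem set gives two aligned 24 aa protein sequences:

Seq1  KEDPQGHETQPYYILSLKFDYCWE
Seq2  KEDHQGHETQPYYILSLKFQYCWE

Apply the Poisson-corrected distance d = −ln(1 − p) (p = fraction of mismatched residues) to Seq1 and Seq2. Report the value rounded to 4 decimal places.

0.0870

The sequences differ at positions 4 (P/H), 20 (D/Q).
p = 2/24 = 0.083333.
d = −ln(1 − 0.083333) = −ln(0.916667) = 0.0870.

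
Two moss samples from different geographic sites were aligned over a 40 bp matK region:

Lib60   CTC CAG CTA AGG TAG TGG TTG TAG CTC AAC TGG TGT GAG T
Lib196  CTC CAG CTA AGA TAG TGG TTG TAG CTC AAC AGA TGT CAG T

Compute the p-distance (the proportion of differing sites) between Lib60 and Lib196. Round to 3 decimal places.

0.100

Differing sites — 12:G/A; 31:T/A; 33:G/A; 37:G/C.
There are 4 differences over 40 sites, so p = 4/40 = 0.100.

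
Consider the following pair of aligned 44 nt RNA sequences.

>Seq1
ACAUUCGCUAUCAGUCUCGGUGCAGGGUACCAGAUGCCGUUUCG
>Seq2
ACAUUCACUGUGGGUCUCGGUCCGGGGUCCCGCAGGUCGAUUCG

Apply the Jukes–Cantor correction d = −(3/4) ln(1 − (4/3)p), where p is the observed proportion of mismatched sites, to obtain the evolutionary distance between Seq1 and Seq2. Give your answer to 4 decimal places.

0.3390

Mismatches occur at site 7 (G↔A), site 10 (A↔G), site 12 (C↔G), site 13 (A↔G), site 22 (G↔C), site 24 (A↔G), site 29 (A↔C), site 32 (A↔G), site 33 (G↔C), site 35 (U↔G), site 37 (C↔U), site 40 (U↔A).
p = 12/44 = 0.272727.
d = −0.75 · ln(1 − (4/3)·0.272727) = −0.75 · ln(0.636364) = −0.75 · (-0.451985) = 0.3390.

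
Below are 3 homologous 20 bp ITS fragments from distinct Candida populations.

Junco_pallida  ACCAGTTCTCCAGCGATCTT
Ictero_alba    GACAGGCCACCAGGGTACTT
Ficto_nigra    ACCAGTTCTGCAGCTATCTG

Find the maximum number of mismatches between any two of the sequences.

11

Pairwise Hamming distances:
  Junco_pallida vs Ictero_alba: 8
  Junco_pallida vs Ficto_nigra: 3
  Ictero_alba vs Ficto_nigra: 11
The largest is 11, between Ictero_alba and Ficto_nigra.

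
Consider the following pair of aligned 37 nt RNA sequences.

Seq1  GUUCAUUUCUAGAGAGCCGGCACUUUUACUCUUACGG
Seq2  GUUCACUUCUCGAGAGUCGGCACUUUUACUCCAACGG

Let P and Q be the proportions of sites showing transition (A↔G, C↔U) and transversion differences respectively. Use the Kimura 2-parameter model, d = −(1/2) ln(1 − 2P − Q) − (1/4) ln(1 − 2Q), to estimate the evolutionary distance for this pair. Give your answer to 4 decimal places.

0.1504

Differing sites — 6:U/C (Ti); 11:A/C (Tv); 17:C/U (Ti); 32:U/C (Ti); 33:U/A (Tv).
Of the 5 differences, 3 transitions and 2 transversions over 37 sites: P = 3/37 = 0.081081, Q = 2/37 = 0.054054.
d = −0.5·ln(0.783784) − 0.25·ln(0.891892) = −0.5·(-0.243622) − 0.25·(-0.114410) = 0.1504.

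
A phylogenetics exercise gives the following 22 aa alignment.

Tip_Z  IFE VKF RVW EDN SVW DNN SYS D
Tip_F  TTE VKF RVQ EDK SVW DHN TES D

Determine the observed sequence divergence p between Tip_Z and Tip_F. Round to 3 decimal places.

0.318

The sequences differ at positions 1 (I/T), 2 (F/T), 9 (W/Q), 12 (N/K), 17 (N/H), 19 (S/T), 20 (Y/E).
There are 7 differences over 22 sites, so p = 7/22 = 0.318.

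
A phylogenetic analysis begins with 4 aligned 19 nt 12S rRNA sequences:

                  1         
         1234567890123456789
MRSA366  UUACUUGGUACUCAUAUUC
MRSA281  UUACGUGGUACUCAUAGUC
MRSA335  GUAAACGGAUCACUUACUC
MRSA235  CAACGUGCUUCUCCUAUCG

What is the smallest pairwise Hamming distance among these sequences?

Pairwise Hamming distances:
  MRSA366 vs MRSA281: 2
  MRSA366 vs MRSA335: 9
  MRSA366 vs MRSA235: 8
  MRSA281 vs MRSA335: 9
  MRSA281 vs MRSA235: 8
  MRSA335 vs MRSA235: 12
The smallest is 2, between MRSA366 and MRSA281.

2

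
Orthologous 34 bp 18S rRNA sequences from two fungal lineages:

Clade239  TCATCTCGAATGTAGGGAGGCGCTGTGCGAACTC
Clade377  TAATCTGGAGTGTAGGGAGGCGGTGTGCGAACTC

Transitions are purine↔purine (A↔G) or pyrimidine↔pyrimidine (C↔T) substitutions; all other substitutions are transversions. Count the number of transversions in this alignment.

Differing sites — 2:C/A (Tv); 7:C/G (Tv); 10:A/G (Ti); 23:C/G (Tv).
Of the 4 differences, 1 transition and 3 transversions, so the answer is 3.

3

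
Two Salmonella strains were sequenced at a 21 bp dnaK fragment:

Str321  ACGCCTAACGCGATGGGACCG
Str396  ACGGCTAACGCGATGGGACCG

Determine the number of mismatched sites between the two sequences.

Differing sites — 4:C/G.
That gives 1 mismatch out of 21 aligned sites, so the Hamming distance is 1.

1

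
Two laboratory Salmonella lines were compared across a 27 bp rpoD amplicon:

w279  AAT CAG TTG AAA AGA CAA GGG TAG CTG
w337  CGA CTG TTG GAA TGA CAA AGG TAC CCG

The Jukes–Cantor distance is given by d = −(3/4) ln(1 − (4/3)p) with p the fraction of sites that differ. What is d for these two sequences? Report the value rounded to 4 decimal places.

Mismatches occur at site 1 (A↔C), site 2 (A↔G), site 3 (T↔A), site 5 (A↔T), site 10 (A↔G), site 13 (A↔T), site 19 (G↔A), site 24 (G↔C), site 26 (T↔C).
p = 9/27 = 0.333333.
d = −0.75 · ln(1 − (4/3)·0.333333) = −0.75 · ln(0.555556) = −0.75 · (-0.587786) = 0.4408.

0.4408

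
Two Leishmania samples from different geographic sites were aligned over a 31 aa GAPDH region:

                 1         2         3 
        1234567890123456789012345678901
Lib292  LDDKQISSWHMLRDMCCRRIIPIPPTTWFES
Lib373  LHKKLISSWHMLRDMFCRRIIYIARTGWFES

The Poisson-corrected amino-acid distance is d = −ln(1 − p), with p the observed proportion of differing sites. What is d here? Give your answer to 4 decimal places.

0.2985

The sequences differ at positions 2 (D/H), 3 (D/K), 5 (Q/L), 16 (C/F), 22 (P/Y), 24 (P/A), 25 (P/R), 27 (T/G).
p = 8/31 = 0.258065.
d = −ln(1 − 0.258065) = −ln(0.741935) = 0.2985.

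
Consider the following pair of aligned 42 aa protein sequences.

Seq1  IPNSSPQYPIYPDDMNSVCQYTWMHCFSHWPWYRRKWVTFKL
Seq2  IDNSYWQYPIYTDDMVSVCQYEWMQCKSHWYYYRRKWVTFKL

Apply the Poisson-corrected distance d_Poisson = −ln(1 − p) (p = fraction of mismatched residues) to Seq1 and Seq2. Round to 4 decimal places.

0.2719

The sequences differ at positions 2 (P/D), 5 (S/Y), 6 (P/W), 12 (P/T), 16 (N/V), 22 (T/E), 25 (H/Q), 27 (F/K), 31 (P/Y), 32 (W/Y).
p = 10/42 = 0.238095.
d = −ln(1 − 0.238095) = −ln(0.761905) = 0.2719.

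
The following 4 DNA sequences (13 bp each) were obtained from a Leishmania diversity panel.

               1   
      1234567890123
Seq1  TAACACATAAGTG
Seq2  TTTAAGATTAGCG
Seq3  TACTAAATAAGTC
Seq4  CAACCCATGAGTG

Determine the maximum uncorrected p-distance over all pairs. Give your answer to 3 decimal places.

0.615

Pairwise Hamming distances:
  Seq1 vs Seq2: 6
  Seq1 vs Seq3: 4
  Seq1 vs Seq4: 3
  Seq2 vs Seq3: 7
  Seq2 vs Seq4: 8
  Seq3 vs Seq4: 7
The largest is 8 mismatches, between Seq2 and Seq4; p = 8/13 = 0.615.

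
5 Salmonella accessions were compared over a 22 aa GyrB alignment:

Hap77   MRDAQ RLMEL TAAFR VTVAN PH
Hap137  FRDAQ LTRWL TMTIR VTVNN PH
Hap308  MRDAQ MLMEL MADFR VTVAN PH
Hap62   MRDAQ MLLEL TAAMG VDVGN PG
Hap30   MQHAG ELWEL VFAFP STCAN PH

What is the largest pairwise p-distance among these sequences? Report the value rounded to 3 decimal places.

Pairwise Hamming distances:
  Hap77 vs Hap137: 9
  Hap77 vs Hap308: 3
  Hap77 vs Hap62: 7
  Hap77 vs Hap30: 10
  Hap137 vs Hap308: 10
  Hap137 vs Hap62: 12
  Hap137 vs Hap30: 16
  Hap308 vs Hap62: 8
  Hap308 vs Hap30: 11
  Hap62 vs Hap30: 14
The largest is 16 mismatches, between Hap137 and Hap30; p = 16/22 = 0.727.

0.727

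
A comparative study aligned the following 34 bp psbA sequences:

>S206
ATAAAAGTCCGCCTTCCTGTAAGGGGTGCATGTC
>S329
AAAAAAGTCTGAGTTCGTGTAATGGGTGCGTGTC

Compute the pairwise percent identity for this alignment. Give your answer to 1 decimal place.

Mismatches occur at site 2 (T↔A), site 10 (C↔T), site 12 (C↔A), site 13 (C↔G), site 17 (C↔G), site 23 (G↔T), site 30 (A↔G).
27 of the 34 sites match, so the percent identity is 27/34 × 100 = 79.4%.

79.4%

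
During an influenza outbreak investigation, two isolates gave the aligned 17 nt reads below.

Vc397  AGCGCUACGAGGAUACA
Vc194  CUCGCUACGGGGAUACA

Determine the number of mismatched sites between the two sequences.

3

Differing sites — 1:A/C; 2:G/U; 10:A/G.
That gives 3 mismatches out of 17 aligned sites, so the Hamming distance is 3.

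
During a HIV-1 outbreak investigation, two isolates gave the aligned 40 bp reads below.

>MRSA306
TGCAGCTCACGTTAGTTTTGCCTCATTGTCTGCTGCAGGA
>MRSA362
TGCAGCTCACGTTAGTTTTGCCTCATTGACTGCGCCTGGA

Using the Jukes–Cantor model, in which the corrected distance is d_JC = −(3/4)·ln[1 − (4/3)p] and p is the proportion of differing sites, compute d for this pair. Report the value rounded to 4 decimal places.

0.1073

The sequences differ at positions 29 (T/A), 34 (T/G), 35 (G/C), 37 (A/T).
p = 4/40 = 0.100000.
d = −0.75 · ln(1 − (4/3)·0.100000) = −0.75 · ln(0.866667) = −0.75 · (-0.143100) = 0.1073.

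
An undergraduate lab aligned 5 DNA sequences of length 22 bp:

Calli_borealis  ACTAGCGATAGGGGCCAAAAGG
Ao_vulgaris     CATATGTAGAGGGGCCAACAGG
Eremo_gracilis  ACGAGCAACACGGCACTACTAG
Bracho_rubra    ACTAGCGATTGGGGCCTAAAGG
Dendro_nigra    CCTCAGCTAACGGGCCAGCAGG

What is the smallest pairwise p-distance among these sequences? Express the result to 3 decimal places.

Pairwise Hamming distances:
  Calli_borealis vs Ao_vulgaris: 7
  Calli_borealis vs Eremo_gracilis: 10
  Calli_borealis vs Bracho_rubra: 2
  Calli_borealis vs Dendro_nigra: 10
  Ao_vulgaris vs Eremo_gracilis: 13
  Ao_vulgaris vs Bracho_rubra: 9
  Ao_vulgaris vs Dendro_nigra: 8
  Eremo_gracilis vs Bracho_rubra: 10
  Eremo_gracilis vs Dendro_nigra: 14
  Bracho_rubra vs Dendro_nigra: 12
The smallest is 2 mismatches, between Calli_borealis and Bracho_rubra; p = 2/22 = 0.091.

0.091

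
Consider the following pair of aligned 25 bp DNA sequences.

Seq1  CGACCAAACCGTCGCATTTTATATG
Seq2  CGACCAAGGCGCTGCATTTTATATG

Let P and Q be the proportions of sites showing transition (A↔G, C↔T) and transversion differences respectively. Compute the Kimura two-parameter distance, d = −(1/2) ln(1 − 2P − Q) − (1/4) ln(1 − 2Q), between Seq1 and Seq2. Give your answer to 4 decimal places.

0.1851

The sequences differ at positions 8 (A/G, transition), 9 (C/G, transversion), 12 (T/C, transition), 13 (C/T, transition).
Of the 4 differences, 3 transitions and 1 transversion over 25 sites: P = 3/25 = 0.120000, Q = 1/25 = 0.040000.
d = −0.5·ln(0.720000) − 0.25·ln(0.920000) = −0.5·(-0.328504) − 0.25·(-0.083382) = 0.1851.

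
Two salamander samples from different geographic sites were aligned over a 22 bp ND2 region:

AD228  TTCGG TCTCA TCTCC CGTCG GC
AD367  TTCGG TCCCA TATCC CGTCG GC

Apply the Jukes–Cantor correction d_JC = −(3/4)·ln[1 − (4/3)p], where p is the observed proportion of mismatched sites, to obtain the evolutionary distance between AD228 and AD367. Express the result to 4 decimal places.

Mismatches occur at site 8 (T→C), site 12 (C→A).
p = 2/22 = 0.090909.
d = −0.75 · ln(1 − (4/3)·0.090909) = −0.75 · ln(0.878788) = −0.75 · (-0.129212) = 0.0969.

0.0969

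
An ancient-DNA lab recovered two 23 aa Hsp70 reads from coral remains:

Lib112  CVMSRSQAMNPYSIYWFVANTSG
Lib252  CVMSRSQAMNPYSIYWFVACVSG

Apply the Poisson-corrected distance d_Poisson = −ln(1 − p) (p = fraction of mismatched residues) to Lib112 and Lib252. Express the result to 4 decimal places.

Mismatches occur at site 20 (N→C), site 21 (T→V).
p = 2/23 = 0.086957.
d = −ln(1 − 0.086957) = −ln(0.913043) = 0.0910.

0.0910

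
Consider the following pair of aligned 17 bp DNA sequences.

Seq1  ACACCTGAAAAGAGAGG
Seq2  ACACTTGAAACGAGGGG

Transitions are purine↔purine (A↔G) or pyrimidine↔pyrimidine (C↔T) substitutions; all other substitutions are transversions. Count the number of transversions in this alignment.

Mismatches occur at site 5 (C/T, transition), site 11 (A/C, transversion), site 15 (A/G, transition).
Of the 3 differences, 2 transitions and 1 transversion, so the answer is 1.

1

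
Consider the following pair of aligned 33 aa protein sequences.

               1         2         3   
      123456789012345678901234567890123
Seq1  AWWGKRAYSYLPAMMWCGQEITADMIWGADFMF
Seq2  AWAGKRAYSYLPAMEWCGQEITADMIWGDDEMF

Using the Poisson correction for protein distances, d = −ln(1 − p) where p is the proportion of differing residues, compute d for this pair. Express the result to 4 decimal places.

The sequences differ at positions 3 (W/A), 15 (M/E), 29 (A/D), 31 (F/E).
p = 4/33 = 0.121212.
d = −ln(1 − 0.121212) = −ln(0.878788) = 0.1292.

0.1292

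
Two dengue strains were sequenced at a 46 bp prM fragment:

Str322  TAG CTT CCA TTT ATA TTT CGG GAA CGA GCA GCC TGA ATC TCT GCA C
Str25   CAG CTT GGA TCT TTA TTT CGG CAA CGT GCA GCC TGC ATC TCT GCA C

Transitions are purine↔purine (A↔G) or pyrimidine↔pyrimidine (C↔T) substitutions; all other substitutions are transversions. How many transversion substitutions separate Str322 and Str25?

Mismatches occur at site 1 (T/C, transition), site 7 (C/G, transversion), site 8 (C/G, transversion), site 11 (T/C, transition), site 13 (A/T, transversion), site 22 (G/C, transversion), site 27 (A/T, transversion), site 36 (A/C, transversion).
Of the 8 differences, 2 transitions and 6 transversions, so the answer is 6.

6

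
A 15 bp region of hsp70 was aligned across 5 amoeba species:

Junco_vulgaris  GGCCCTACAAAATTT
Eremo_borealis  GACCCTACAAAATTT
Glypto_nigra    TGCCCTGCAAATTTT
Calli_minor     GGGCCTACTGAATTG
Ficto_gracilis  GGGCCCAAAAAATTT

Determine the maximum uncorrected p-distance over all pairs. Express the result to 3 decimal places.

Pairwise Hamming distances:
  Junco_vulgaris vs Eremo_borealis: 1
  Junco_vulgaris vs Glypto_nigra: 3
  Junco_vulgaris vs Calli_minor: 4
  Junco_vulgaris vs Ficto_gracilis: 3
  Eremo_borealis vs Glypto_nigra: 4
  Eremo_borealis vs Calli_minor: 5
  Eremo_borealis vs Ficto_gracilis: 4
  Glypto_nigra vs Calli_minor: 7
  Glypto_nigra vs Ficto_gracilis: 6
  Calli_minor vs Ficto_gracilis: 5
The largest is 7 mismatches, between Glypto_nigra and Calli_minor; p = 7/15 = 0.467.

0.467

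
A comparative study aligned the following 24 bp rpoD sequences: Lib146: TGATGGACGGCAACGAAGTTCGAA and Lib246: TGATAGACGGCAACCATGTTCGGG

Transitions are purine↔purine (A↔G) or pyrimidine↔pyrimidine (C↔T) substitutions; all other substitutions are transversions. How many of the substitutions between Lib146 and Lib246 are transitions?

3

Mismatches occur at site 5 (G↔A, transition), site 15 (G↔C, transversion), site 17 (A↔T, transversion), site 23 (A↔G, transition), site 24 (A↔G, transition).
Of the 5 differences, 3 transitions and 2 transversions, so the answer is 3.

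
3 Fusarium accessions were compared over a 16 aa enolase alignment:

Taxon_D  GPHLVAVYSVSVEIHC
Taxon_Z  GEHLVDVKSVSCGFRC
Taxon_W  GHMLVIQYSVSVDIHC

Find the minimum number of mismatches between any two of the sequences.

5

Pairwise Hamming distances:
  Taxon_D vs Taxon_Z: 7
  Taxon_D vs Taxon_W: 5
  Taxon_Z vs Taxon_W: 9
The smallest is 5, between Taxon_D and Taxon_W.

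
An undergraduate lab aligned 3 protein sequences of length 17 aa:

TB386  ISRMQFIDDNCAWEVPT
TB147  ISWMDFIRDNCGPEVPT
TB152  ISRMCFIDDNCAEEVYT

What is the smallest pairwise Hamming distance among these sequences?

3

Pairwise Hamming distances:
  TB386 vs TB147: 5
  TB386 vs TB152: 3
  TB147 vs TB152: 6
The smallest is 3, between TB386 and TB152.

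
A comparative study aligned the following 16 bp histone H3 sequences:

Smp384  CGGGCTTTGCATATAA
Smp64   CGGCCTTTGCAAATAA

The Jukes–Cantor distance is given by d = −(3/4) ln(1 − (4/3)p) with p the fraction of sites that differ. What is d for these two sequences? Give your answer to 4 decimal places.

The sequences differ at positions 4 (G/C), 12 (T/A).
p = 2/16 = 0.125000.
d = −0.75 · ln(1 − (4/3)·0.125000) = −0.75 · ln(0.833333) = −0.75 · (-0.182322) = 0.1367.

0.1367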